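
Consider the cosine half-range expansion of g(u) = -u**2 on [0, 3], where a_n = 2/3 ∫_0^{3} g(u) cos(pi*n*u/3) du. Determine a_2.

-9/pi**2

a_2 = 2/3 ∫_0^{3} (-u**2) cos(2*pi*u/3) du.
Integrating by parts twice (tabular method), an antiderivative of (-u**2) cos(2*pi*u/3) is -3*u**2*sin(2*pi*u/3)/(2*pi) - 9*u*cos(2*pi*u/3)/(2*pi**2) + 27*sin(2*pi*u/3)/(4*pi**3); evaluating from 0 to 3: ∫_{0}^{3} (-u**2) cos(2*pi*u/3) du = (-27/(2*pi**2)) - (0) = -27/(2*pi**2).
Hence a_2 = (2/3)·(-27/(2*pi**2)) = -9/pi**2.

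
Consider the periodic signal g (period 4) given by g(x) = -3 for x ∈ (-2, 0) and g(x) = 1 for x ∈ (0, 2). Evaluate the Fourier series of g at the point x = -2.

-1

At x = -2 the one-sided limits are g(-2^-) = 1 and g(-2^+) = -3.
By Dirichlet's theorem the series converges to their average, [(1) + (-3)]/2 = -1.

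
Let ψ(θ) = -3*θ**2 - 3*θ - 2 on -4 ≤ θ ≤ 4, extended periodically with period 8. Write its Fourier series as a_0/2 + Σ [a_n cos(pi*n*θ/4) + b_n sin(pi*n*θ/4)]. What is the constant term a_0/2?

a_0 = 1/4 ∫_{-4}^{4} ψ(θ) dθ = 1/4 · (-144) = -36.
So the constant term a_0/2 = -18.

-18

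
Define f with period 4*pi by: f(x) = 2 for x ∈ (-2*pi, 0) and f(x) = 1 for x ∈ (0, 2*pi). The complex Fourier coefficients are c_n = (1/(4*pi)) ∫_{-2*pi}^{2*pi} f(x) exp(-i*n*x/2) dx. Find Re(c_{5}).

Since f is real-valued, Re(c_{5}) = (1/(4*pi)) ∫_{-2*pi}^{2*pi} f(x) cos(5*x/2) dx = a_{5}/2.
Split the integral at the breakpoints.
Directly, an antiderivative of (2) cos(5*x/2) is 4*sin(5*x/2)/5; evaluating from -2*pi to 0: ∫_{-2*pi}^{0} (2) cos(5*x/2) dx = (0) - (0) = 0.
Directly, an antiderivative of (1) cos(5*x/2) is 2*sin(5*x/2)/5; evaluating from 0 to 2*pi: ∫_{0}^{2*pi} (1) cos(5*x/2) dx = (0) - (0) = 0.
So ∫_{-2*pi}^{2*pi} f(x) cos(5*x/2) dx = 0.
Hence Re(c_{5}) = (1/(4*pi))·(0) = 0.

0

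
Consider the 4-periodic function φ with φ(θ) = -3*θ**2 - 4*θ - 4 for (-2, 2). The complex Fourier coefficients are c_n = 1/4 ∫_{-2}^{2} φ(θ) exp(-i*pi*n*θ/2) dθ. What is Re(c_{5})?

24/(25*pi**2)

Since φ is real-valued, Re(c_{5}) = 1/4 ∫_{-2}^{2} φ(θ) cos(5*pi*θ/2) dθ = a_{5}/2.
Integrating by parts twice (tabular method), an antiderivative of (-3*θ**2 - 4*θ - 4) cos(5*pi*θ/2) is -6*θ**2*sin(5*pi*θ/2)/(5*pi) - 8*θ*sin(5*pi*θ/2)/(5*pi) - 24*θ*cos(5*pi*θ/2)/(25*pi**2) - 8*sin(5*pi*θ/2)/(5*pi) + 48*sin(5*pi*θ/2)/(125*pi**3) - 16*cos(5*pi*θ/2)/(25*pi**2); evaluating from -2 to 2: ∫_{-2}^{2} (-3*θ**2 - 4*θ - 4) cos(5*pi*θ/2) dθ = (64/(25*pi**2)) - (-32/(25*pi**2)) = 96/(25*pi**2).
Hence Re(c_{5}) = (1/4)·(96/(25*pi**2)) = 24/(25*pi**2).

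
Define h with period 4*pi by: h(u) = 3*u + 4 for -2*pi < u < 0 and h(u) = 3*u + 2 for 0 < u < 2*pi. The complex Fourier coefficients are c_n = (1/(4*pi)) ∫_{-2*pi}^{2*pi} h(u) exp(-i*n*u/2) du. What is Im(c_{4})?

3/2

Since h is real-valued, Im(c_{4}) = -(1/(4*pi)) ∫_{-2*pi}^{2*pi} h(u) sin(2*u) du = -b_{4}/2.
Split the integral at the breakpoints.
Integrating by parts (boundary term plus one more integral), an antiderivative of (3*u + 4) sin(2*u) is -3*u*cos(2*u)/2 + 3*sin(2*u)/4 - 2*cos(2*u); evaluating from -2*pi to 0: ∫_{-2*pi}^{0} (3*u + 4) sin(2*u) du = (-2) - (-2 + 3*pi) = -3*pi.
Integrating by parts (boundary term plus one more integral), an antiderivative of (3*u + 2) sin(2*u) is -3*u*cos(2*u)/2 + 3*sin(2*u)/4 - cos(2*u); evaluating from 0 to 2*pi: ∫_{0}^{2*pi} (3*u + 2) sin(2*u) du = (-3*pi - 1) - (-1) = -3*pi.
So ∫_{-2*pi}^{2*pi} h(u) sin(2*u) du = -6*pi.
Hence Im(c_{4}) = (-1/(4*pi))·(-6*pi) = 3/2.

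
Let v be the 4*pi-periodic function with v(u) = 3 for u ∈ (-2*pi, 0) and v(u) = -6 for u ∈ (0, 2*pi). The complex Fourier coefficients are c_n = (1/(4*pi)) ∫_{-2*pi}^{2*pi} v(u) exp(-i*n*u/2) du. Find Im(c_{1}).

Since v is real-valued, Im(c_{1}) = -(1/(4*pi)) ∫_{-2*pi}^{2*pi} v(u) sin(u/2) du = -b_{1}/2.
Split the integral at the breakpoints.
Directly, an antiderivative of (3) sin(u/2) is -6*cos(u/2); evaluating from -2*pi to 0: ∫_{-2*pi}^{0} (3) sin(u/2) du = (-6) - (6) = -12.
Directly, an antiderivative of (-6) sin(u/2) is 12*cos(u/2); evaluating from 0 to 2*pi: ∫_{0}^{2*pi} (-6) sin(u/2) du = (-12) - (12) = -24.
So ∫_{-2*pi}^{2*pi} v(u) sin(u/2) du = -36.
Hence Im(c_{1}) = (-1/(4*pi))·(-36) = 9/pi.

9/pi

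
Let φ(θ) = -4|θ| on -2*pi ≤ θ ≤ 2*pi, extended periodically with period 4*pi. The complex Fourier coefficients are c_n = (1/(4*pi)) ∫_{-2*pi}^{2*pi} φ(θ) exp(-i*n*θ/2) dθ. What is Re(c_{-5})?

Since φ is real-valued, Re(c_{-5}) = (1/(4*pi)) ∫_{-2*pi}^{2*pi} φ(θ) cos(-5*θ/2) dθ = a_{5}/2.
φ is even and cos(-5*θ/2) is even, so the integrand is even: ∫_{-2*pi}^{2*pi} φ(θ) cos(-5*θ/2) dθ = 2∫_0^{2*pi} φ(θ) cos(-5*θ/2) dθ.
Integrating by parts (boundary term plus one more integral), an antiderivative of (-4*θ) cos(-5*θ/2) is -8*θ*sin(5*θ/2)/5 - 16*cos(5*θ/2)/25; evaluating from 0 to 2*pi: ∫_{0}^{2*pi} (-4*θ) cos(-5*θ/2) dθ = (16/25) - (-16/25) = 32/25.
So ∫_{-2*pi}^{2*pi} φ(θ) cos(-5*θ/2) dθ = 64/25.
Hence Re(c_{-5}) = (1/(4*pi))·(64/25) = 16/(25*pi).

16/(25*pi)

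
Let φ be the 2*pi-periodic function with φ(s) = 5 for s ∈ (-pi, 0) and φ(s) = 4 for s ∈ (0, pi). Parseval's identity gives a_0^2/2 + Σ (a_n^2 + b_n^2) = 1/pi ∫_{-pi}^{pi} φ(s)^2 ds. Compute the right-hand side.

1/pi ∫_{-pi}^{pi} φ(s)^2 ds = 1/pi · (41*pi) = 41.

41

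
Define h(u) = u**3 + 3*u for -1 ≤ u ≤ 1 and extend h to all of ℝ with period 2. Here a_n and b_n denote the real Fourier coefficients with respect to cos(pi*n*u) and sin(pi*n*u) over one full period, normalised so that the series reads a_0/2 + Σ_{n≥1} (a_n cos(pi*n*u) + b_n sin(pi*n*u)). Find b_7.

b_7 = ∫_{-1}^{1} h(u) sin(7*pi*u) du.
h is odd and sin(7*pi*u) is odd, so the integrand is even and b_7 = 2 ∫_0^{1} h(u) sin(7*pi*u) du.
Integrating by parts three times (tabular method), an antiderivative of (u**3 + 3*u) sin(7*pi*u) is -u**3*cos(7*pi*u)/(7*pi) + 3*u**2*sin(7*pi*u)/(49*pi**2) - 3*u*cos(7*pi*u)/(7*pi) + 6*u*cos(7*pi*u)/(343*pi**3) - 6*sin(7*pi*u)/(2401*pi**4) + 3*sin(7*pi*u)/(49*pi**2); evaluating from 0 to 1: ∫_{0}^{1} (u**3 + 3*u) sin(7*pi*u) du = (2*(-3 + 98*pi**2)/(343*pi**3)) - (0) = 2*(-3 + 98*pi**2)/(343*pi**3).
Hence b_7 = 2·(2*(-3 + 98*pi**2)/(343*pi**3)) = 4*(-3 + 98*pi**2)/(343*pi**3).

4*(-3 + 98*pi**2)/(343*pi**3)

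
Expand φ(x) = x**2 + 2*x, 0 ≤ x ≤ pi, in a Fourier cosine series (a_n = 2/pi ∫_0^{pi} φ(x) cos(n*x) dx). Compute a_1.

-4 - 8/pi

a_1 = 2/pi ∫_0^{pi} (x**2 + 2*x) cos(x) dx.
Integrating by parts twice (tabular method), an antiderivative of (x**2 + 2*x) cos(x) is x**2*sin(x) + 2*x*sin(x) + 2*x*cos(x) - 2*sin(x) + 2*cos(x); evaluating from 0 to pi: ∫_{0}^{pi} (x**2 + 2*x) cos(x) dx = (-2*pi - 2) - (2) = -2*pi - 4.
Hence a_1 = (2/pi)·(-2*pi - 4) = -4 - 8/pi.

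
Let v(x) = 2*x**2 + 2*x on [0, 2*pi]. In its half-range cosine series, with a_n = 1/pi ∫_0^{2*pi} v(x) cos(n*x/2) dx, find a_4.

2

a_4 = 1/pi ∫_0^{2*pi} (2*x**2 + 2*x) cos(2*x) dx.
Integrating by parts twice (tabular method), an antiderivative of (2*x**2 + 2*x) cos(2*x) is x**2*sin(2*x) + x*sin(2*x) + x*cos(2*x) - sin(2*x)/2 + cos(2*x)/2; evaluating from 0 to 2*pi: ∫_{0}^{2*pi} (2*x**2 + 2*x) cos(2*x) dx = (1/2 + 2*pi) - (1/2) = 2*pi.
Hence a_4 = (1/pi)·(2*pi) = 2.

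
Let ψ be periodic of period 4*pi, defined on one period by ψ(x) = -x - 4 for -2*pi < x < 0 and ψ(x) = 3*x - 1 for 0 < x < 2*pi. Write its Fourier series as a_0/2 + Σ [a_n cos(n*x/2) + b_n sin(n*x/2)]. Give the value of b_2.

-2

b_2 = (1/(2*pi)) ∫_{-2*pi}^{2*pi} ψ(x) sin(x) dx.
Split the integral at the breakpoints.
Integrating by parts (boundary term plus one more integral), an antiderivative of (-x - 4) sin(x) is x*cos(x) - sin(x) + 4*cos(x); evaluating from -2*pi to 0: ∫_{-2*pi}^{0} (-x - 4) sin(x) dx = (4) - (4 - 2*pi) = 2*pi.
Integrating by parts (boundary term plus one more integral), an antiderivative of (3*x - 1) sin(x) is -3*x*cos(x) + 3*sin(x) + cos(x); evaluating from 0 to 2*pi: ∫_{0}^{2*pi} (3*x - 1) sin(x) dx = (1 - 6*pi) - (1) = -6*pi.
Summing the pieces and multiplying by (1/(2*pi)) gives b_2 = -2.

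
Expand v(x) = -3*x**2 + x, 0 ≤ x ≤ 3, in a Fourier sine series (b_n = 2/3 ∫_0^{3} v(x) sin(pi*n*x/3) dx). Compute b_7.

24*(9 - 98*pi**2)/(343*pi**3)

b_7 = 2/3 ∫_0^{3} (-3*x**2 + x) sin(7*pi*x/3) dx.
Integrating by parts twice (tabular method), an antiderivative of (-3*x**2 + x) sin(7*pi*x/3) is 9*x**2*cos(7*pi*x/3)/(7*pi) - 54*x*sin(7*pi*x/3)/(49*pi**2) - 3*x*cos(7*pi*x/3)/(7*pi) + 9*sin(7*pi*x/3)/(49*pi**2) - 162*cos(7*pi*x/3)/(343*pi**3); evaluating from 0 to 3: ∫_{0}^{3} (-3*x**2 + x) sin(7*pi*x/3) dx = (18*(9 - 196*pi**2)/(343*pi**3)) - (-162/(343*pi**3)) = 36*(9 - 98*pi**2)/(343*pi**3).
Hence b_7 = (2/3)·(36*(9 - 98*pi**2)/(343*pi**3)) = 24*(9 - 98*pi**2)/(343*pi**3).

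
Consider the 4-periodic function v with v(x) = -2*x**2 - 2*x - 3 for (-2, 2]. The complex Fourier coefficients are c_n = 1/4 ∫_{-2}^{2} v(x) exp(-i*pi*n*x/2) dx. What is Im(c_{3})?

4/(3*pi)

Since v is real-valued, Im(c_{3}) = -1/4 ∫_{-2}^{2} v(x) sin(3*pi*x/2) dx = -b_{3}/2.
Integrating by parts twice (tabular method), an antiderivative of (-2*x**2 - 2*x - 3) sin(3*pi*x/2) is 4*x**2*cos(3*pi*x/2)/(3*pi) - 16*x*sin(3*pi*x/2)/(9*pi**2) + 4*x*cos(3*pi*x/2)/(3*pi) - 8*sin(3*pi*x/2)/(9*pi**2) - 32*cos(3*pi*x/2)/(27*pi**3) + 2*cos(3*pi*x/2)/pi; evaluating from -2 to 2: ∫_{-2}^{2} (-2*x**2 - 2*x - 3) sin(3*pi*x/2) dx = (-10/pi + 32/(27*pi**3)) - (2*(16 - 63*pi**2)/(27*pi**3)) = -16/(3*pi).
Hence Im(c_{3}) = (-1/4)·(-16/(3*pi)) = 4/(3*pi).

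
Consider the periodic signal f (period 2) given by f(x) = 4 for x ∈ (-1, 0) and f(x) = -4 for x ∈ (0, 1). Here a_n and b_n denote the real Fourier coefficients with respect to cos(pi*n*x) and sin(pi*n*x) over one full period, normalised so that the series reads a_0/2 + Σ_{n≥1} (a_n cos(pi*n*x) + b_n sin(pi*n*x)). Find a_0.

0

a_0 = ∫_{-1}^{1} f(x) dx = 0.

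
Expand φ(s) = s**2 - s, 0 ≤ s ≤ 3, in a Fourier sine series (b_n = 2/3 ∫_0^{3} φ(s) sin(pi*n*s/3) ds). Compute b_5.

b_5 = 2/3 ∫_0^{3} (s**2 - s) sin(5*pi*s/3) ds.
Integrating by parts twice (tabular method), an antiderivative of (s**2 - s) sin(5*pi*s/3) is -3*s**2*cos(5*pi*s/3)/(5*pi) + 18*s*sin(5*pi*s/3)/(25*pi**2) + 3*s*cos(5*pi*s/3)/(5*pi) - 9*sin(5*pi*s/3)/(25*pi**2) + 54*cos(5*pi*s/3)/(125*pi**3); evaluating from 0 to 3: ∫_{0}^{3} (s**2 - s) sin(5*pi*s/3) ds = (18*(-3 + 25*pi**2)/(125*pi**3)) - (54/(125*pi**3)) = 18*(-6 + 25*pi**2)/(125*pi**3).
Hence b_5 = (2/3)·(18*(-6 + 25*pi**2)/(125*pi**3)) = 12*(-6 + 25*pi**2)/(125*pi**3).

12*(-6 + 25*pi**2)/(125*pi**3)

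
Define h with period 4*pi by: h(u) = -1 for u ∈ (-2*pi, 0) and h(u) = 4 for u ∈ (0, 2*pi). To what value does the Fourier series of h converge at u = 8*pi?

3/2

u = 8*pi differs from u = 0 by 2 full period(s), and the series is 4*pi-periodic.
At u = 0 the one-sided limits are h(0^-) = -1 and h(0^+) = 4.
By Dirichlet's theorem the series converges to their average, [(-1) + (4)]/2 = 3/2.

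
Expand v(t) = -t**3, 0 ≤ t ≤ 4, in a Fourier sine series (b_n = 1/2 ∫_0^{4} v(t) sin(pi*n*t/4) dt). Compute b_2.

b_2 = 1/2 ∫_0^{4} (-t**3) sin(pi*t/2) dt.
Integrating by parts three times (tabular method), an antiderivative of (-t**3) sin(pi*t/2) is 2*t**3*cos(pi*t/2)/pi - 12*t**2*sin(pi*t/2)/pi**2 - 48*t*cos(pi*t/2)/pi**3 + 96*sin(pi*t/2)/pi**4; evaluating from 0 to 4: ∫_{0}^{4} (-t**3) sin(pi*t/2) dt = (-192/pi**3 + 128/pi) - (0) = -192/pi**3 + 128/pi.
Hence b_2 = (1/2)·(-192/pi**3 + 128/pi) = -96/pi**3 + 64/pi.

-96/pi**3 + 64/pi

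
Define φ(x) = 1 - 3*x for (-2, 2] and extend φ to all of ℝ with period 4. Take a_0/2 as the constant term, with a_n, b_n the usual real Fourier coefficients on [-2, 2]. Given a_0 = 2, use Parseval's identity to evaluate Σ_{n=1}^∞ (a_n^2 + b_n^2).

24

Parseval: a_0^2/2 + Σ_{n≥1} (a_n^2+b_n^2) = 1/2 ∫_{-2}^{2} φ(x)^2 dx = 26.
Subtract a_0^2/2 = 2: Σ (a_n^2+b_n^2) = 24.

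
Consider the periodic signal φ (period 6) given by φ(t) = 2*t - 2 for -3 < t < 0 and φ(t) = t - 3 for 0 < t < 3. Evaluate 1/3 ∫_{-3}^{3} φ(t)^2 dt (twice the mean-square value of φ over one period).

1/3 ∫_{-3}^{3} φ(t)^2 dt = 1/3 · (93) = 31.

31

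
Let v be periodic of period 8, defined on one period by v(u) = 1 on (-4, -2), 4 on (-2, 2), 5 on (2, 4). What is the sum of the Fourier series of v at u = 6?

5/2

u = 6 differs from u = -2 by 1 full period(s), and the series is 8-periodic.
At u = -2 the one-sided limits are v(-2^-) = 1 and v(-2^+) = 4.
By Dirichlet's theorem the series converges to their average, [(1) + (4)]/2 = 5/2.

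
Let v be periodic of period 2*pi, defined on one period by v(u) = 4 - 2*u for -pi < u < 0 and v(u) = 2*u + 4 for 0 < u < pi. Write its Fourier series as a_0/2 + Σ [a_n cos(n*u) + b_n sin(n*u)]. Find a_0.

2*pi + 8

a_0 = 1/pi ∫_{-pi}^{pi} v(u) du = 1/pi · (2*pi*(pi + 4)) = 2*pi + 8.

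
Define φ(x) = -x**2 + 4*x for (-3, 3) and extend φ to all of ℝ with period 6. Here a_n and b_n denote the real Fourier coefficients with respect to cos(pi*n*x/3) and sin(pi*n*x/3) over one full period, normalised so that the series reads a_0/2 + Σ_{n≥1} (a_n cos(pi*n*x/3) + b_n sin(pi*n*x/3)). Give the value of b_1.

24/pi

b_1 = 1/3 ∫_{-3}^{3} φ(x) sin(pi*x/3) dx.
Integrating by parts twice (tabular method), an antiderivative of (-x**2 + 4*x) sin(pi*x/3) is 3*x**2*cos(pi*x/3)/pi - 18*x*sin(pi*x/3)/pi**2 - 12*x*cos(pi*x/3)/pi + 36*sin(pi*x/3)/pi**2 - 54*cos(pi*x/3)/pi**3; evaluating from -3 to 3: ∫_{-3}^{3} (-x**2 + 4*x) sin(pi*x/3) dx = (54/pi**3 + 9/pi) - (-63/pi + 54/pi**3) = 72/pi.
Hence b_1 = (1/3)·(72/pi) = 24/pi.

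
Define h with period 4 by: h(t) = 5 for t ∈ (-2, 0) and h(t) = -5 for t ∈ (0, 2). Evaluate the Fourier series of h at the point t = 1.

-5

h is continuous at t = 1 with value -5, so the series converges to -5 there.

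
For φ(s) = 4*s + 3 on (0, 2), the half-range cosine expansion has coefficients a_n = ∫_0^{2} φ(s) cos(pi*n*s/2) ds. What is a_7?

-32/(49*pi**2)

a_7 = ∫_0^{2} (4*s + 3) cos(7*pi*s/2) ds.
Integrating by parts (boundary term plus one more integral), an antiderivative of (4*s + 3) cos(7*pi*s/2) is 8*s*sin(7*pi*s/2)/(7*pi) + 6*sin(7*pi*s/2)/(7*pi) + 16*cos(7*pi*s/2)/(49*pi**2); evaluating from 0 to 2: ∫_{0}^{2} (4*s + 3) cos(7*pi*s/2) ds = (-16/(49*pi**2)) - (16/(49*pi**2)) = -32/(49*pi**2).
Hence a_7 = -32/(49*pi**2).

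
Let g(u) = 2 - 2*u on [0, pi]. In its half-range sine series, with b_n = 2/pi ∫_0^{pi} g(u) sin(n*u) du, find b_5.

4*(2 - pi)/(5*pi)

b_5 = 2/pi ∫_0^{pi} (2 - 2*u) sin(5*u) du.
Integrating by parts (boundary term plus one more integral), an antiderivative of (2 - 2*u) sin(5*u) is 2*u*cos(5*u)/5 - 2*sin(5*u)/25 - 2*cos(5*u)/5; evaluating from 0 to pi: ∫_{0}^{pi} (2 - 2*u) sin(5*u) du = (2/5 - 2*pi/5) - (-2/5) = 4/5 - 2*pi/5.
Hence b_5 = (2/pi)·(4/5 - 2*pi/5) = 4*(2 - pi)/(5*pi).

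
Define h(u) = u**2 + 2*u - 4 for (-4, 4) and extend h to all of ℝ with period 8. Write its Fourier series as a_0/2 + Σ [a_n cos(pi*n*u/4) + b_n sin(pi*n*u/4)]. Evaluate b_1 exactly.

b_1 = 1/4 ∫_{-4}^{4} h(u) sin(pi*u/4) du.
Integrating by parts twice (tabular method), an antiderivative of (u**2 + 2*u - 4) sin(pi*u/4) is -4*u**2*cos(pi*u/4)/pi + 32*u*sin(pi*u/4)/pi**2 - 8*u*cos(pi*u/4)/pi + 32*sin(pi*u/4)/pi**2 + 128*cos(pi*u/4)/pi**3 + 16*cos(pi*u/4)/pi; evaluating from -4 to 4: ∫_{-4}^{4} (u**2 + 2*u - 4) sin(pi*u/4) du = (-128/pi**3 + 80/pi) - (-128/pi**3 + 16/pi) = 64/pi.
Hence b_1 = (1/4)·(64/pi) = 16/pi.

16/pi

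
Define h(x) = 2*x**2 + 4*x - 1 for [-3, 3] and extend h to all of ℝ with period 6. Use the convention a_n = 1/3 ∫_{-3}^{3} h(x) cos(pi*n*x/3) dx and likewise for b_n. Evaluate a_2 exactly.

18/pi**2

a_2 = 1/3 ∫_{-3}^{3} h(x) cos(2*pi*x/3) dx.
Integrating by parts twice (tabular method), an antiderivative of (2*x**2 + 4*x - 1) cos(2*pi*x/3) is 3*x**2*sin(2*pi*x/3)/pi + 6*x*sin(2*pi*x/3)/pi + 9*x*cos(2*pi*x/3)/pi**2 - 3*sin(2*pi*x/3)/(2*pi) - 27*sin(2*pi*x/3)/(2*pi**3) + 9*cos(2*pi*x/3)/pi**2; evaluating from -3 to 3: ∫_{-3}^{3} (2*x**2 + 4*x - 1) cos(2*pi*x/3) dx = (36/pi**2) - (-18/pi**2) = 54/pi**2.
Hence a_2 = (1/3)·(54/pi**2) = 18/pi**2.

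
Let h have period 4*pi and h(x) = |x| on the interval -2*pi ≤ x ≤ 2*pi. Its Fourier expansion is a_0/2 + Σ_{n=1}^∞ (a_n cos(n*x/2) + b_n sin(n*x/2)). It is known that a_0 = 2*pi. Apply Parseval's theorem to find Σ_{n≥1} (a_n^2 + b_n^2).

2*pi**2/3

Parseval: a_0^2/2 + Σ_{n≥1} (a_n^2+b_n^2) = (1/(2*pi)) ∫_{-2*pi}^{2*pi} h(x)^2 dx = 8*pi**2/3.
Subtract a_0^2/2 = 2*pi**2: Σ (a_n^2+b_n^2) = 2*pi**2/3.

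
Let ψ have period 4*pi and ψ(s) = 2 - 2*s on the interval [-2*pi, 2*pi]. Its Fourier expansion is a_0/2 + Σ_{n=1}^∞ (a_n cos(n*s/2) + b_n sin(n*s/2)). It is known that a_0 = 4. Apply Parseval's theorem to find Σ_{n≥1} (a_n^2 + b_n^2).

Parseval: a_0^2/2 + Σ_{n≥1} (a_n^2+b_n^2) = (1/(2*pi)) ∫_{-2*pi}^{2*pi} ψ(s)^2 ds = 8 + 32*pi**2/3.
Subtract a_0^2/2 = 8: Σ (a_n^2+b_n^2) = 32*pi**2/3.

32*pi**2/3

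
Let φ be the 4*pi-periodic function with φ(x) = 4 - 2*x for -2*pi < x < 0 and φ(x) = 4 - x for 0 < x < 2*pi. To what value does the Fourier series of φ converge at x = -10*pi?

x = -10*pi differs from x = -2*pi by -2 full period(s), and the series is 4*pi-periodic.
At x = -2*pi the one-sided limits are φ(-2*pi^-) = 4 - 2*pi and φ(-2*pi^+) = 4 + 4*pi.
By Dirichlet's theorem the series converges to their average, [(4 - 2*pi) + (4 + 4*pi)]/2 = pi + 4.

pi + 4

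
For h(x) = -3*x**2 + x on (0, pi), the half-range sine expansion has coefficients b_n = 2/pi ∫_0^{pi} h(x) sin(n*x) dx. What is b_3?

-2*pi + 8/(9*pi) + 2/3

b_3 = 2/pi ∫_0^{pi} (-3*x**2 + x) sin(3*x) dx.
Integrating by parts twice (tabular method), an antiderivative of (-3*x**2 + x) sin(3*x) is x**2*cos(3*x) - 2*x*sin(3*x)/3 - x*cos(3*x)/3 + sin(3*x)/9 - 2*cos(3*x)/9; evaluating from 0 to pi: ∫_{0}^{pi} (-3*x**2 + x) sin(3*x) dx = (-pi**2 + 2/9 + pi/3) - (-2/9) = -pi**2 + 4/9 + pi/3.
Hence b_3 = (2/pi)·(-pi**2 + 4/9 + pi/3) = -2*pi + 8/(9*pi) + 2/3.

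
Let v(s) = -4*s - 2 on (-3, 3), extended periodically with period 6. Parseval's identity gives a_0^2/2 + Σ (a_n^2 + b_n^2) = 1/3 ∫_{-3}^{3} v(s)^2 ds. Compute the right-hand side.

104

1/3 ∫_{-3}^{3} v(s)^2 ds = 1/3 · (312) = 104.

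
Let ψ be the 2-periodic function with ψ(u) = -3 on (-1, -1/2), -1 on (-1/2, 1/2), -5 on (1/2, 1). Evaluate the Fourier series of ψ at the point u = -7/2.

-3

u = -7/2 differs from u = 1/2 by -2 full period(s), and the series is 2-periodic.
At u = 1/2 the one-sided limits are ψ(1/2^-) = -1 and ψ(1/2^+) = -5.
By Dirichlet's theorem the series converges to their average, [(-1) + (-5)]/2 = -3.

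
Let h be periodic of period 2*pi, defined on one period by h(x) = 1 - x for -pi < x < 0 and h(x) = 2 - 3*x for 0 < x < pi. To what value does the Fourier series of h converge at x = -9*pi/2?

1 + pi/2

x = -9*pi/2 differs from x = -pi/2 by -2 full period(s), and the series is 2*pi-periodic.
h is continuous at x = -pi/2 with value 1 + pi/2, so the series converges to 1 + pi/2 there.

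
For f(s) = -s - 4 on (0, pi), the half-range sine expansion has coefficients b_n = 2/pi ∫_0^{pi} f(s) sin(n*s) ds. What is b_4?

b_4 = 2/pi ∫_0^{pi} (-s - 4) sin(4*s) ds.
Integrating by parts (boundary term plus one more integral), an antiderivative of (-s - 4) sin(4*s) is s*cos(4*s)/4 - sin(4*s)/16 + cos(4*s); evaluating from 0 to pi: ∫_{0}^{pi} (-s - 4) sin(4*s) ds = (pi/4 + 1) - (1) = pi/4.
Hence b_4 = (2/pi)·(pi/4) = 1/2.

1/2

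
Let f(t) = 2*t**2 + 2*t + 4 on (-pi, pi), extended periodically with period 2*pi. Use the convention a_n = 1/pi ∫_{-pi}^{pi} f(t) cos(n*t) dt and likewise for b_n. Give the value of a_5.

-8/25

a_5 = 1/pi ∫_{-pi}^{pi} f(t) cos(5*t) dt.
Integrating by parts twice (tabular method), an antiderivative of (2*t**2 + 2*t + 4) cos(5*t) is 2*t**2*sin(5*t)/5 + 2*t*sin(5*t)/5 + 4*t*cos(5*t)/25 + 96*sin(5*t)/125 + 2*cos(5*t)/25; evaluating from -pi to pi: ∫_{-pi}^{pi} (2*t**2 + 2*t + 4) cos(5*t) dt = (-4*pi/25 - 2/25) - (-2/25 + 4*pi/25) = -8*pi/25.
Hence a_5 = (1/pi)·(-8*pi/25) = -8/25.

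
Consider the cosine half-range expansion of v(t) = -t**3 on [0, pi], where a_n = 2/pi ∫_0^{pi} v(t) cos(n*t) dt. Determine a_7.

6*(-4 + 49*pi**2)/(2401*pi)

a_7 = 2/pi ∫_0^{pi} (-t**3) cos(7*t) dt.
Integrating by parts three times (tabular method), an antiderivative of (-t**3) cos(7*t) is -t**3*sin(7*t)/7 - 3*t**2*cos(7*t)/49 + 6*t*sin(7*t)/343 + 6*cos(7*t)/2401; evaluating from 0 to pi: ∫_{0}^{pi} (-t**3) cos(7*t) dt = (-6/2401 + 3*pi**2/49) - (6/2401) = -12/2401 + 3*pi**2/49.
Hence a_7 = (2/pi)·(-12/2401 + 3*pi**2/49) = 6*(-4 + 49*pi**2)/(2401*pi).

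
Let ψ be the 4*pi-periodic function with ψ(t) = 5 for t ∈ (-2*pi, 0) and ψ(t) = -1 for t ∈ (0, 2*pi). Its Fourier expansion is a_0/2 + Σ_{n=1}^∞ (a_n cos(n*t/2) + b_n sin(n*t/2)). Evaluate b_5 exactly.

b_5 = (1/(2*pi)) ∫_{-2*pi}^{2*pi} ψ(t) sin(5*t/2) dt.
Split the integral at the breakpoints.
Directly, an antiderivative of (5) sin(5*t/2) is -2*cos(5*t/2); evaluating from -2*pi to 0: ∫_{-2*pi}^{0} (5) sin(5*t/2) dt = (-2) - (2) = -4.
Directly, an antiderivative of (-1) sin(5*t/2) is 2*cos(5*t/2)/5; evaluating from 0 to 2*pi: ∫_{0}^{2*pi} (-1) sin(5*t/2) dt = (-2/5) - (2/5) = -4/5.
Summing the pieces and multiplying by (1/(2*pi)) gives b_5 = -12/(5*pi).

-12/(5*pi)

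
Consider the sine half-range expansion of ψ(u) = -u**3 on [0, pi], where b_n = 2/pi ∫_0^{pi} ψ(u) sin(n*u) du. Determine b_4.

b_4 = 2/pi ∫_0^{pi} (-u**3) sin(4*u) du.
Integrating by parts three times (tabular method), an antiderivative of (-u**3) sin(4*u) is u**3*cos(4*u)/4 - 3*u**2*sin(4*u)/16 - 3*u*cos(4*u)/32 + 3*sin(4*u)/128; evaluating from 0 to pi: ∫_{0}^{pi} (-u**3) sin(4*u) du = (pi*(-3 + 8*pi**2)/32) - (0) = pi*(-3 + 8*pi**2)/32.
Hence b_4 = (2/pi)·(pi*(-3 + 8*pi**2)/32) = -3/16 + pi**2/2.

-3/16 + pi**2/2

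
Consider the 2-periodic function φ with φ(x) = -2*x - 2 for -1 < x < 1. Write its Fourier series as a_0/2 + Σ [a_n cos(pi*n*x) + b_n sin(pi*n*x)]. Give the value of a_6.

a_6 = ∫_{-1}^{1} φ(x) cos(6*pi*x) dx.
Integrating by parts (boundary term plus one more integral), an antiderivative of (-2*x - 2) cos(6*pi*x) is -x*sin(6*pi*x)/(3*pi) - sin(6*pi*x)/(3*pi) - cos(6*pi*x)/(18*pi**2); evaluating from -1 to 1: ∫_{-1}^{1} (-2*x - 2) cos(6*pi*x) dx = (-1/(18*pi**2)) - (-1/(18*pi**2)) = 0.
Hence a_6 = 0.

0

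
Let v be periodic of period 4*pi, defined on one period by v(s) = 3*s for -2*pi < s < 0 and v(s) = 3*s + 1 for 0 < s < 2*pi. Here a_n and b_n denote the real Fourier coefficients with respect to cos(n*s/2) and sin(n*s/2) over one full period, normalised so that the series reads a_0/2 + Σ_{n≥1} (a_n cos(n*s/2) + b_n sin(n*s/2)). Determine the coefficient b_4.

b_4 = (1/(2*pi)) ∫_{-2*pi}^{2*pi} v(s) sin(2*s) ds.
Split the integral at the breakpoints.
Integrating by parts (boundary term plus one more integral), an antiderivative of (3*s) sin(2*s) is -3*s*cos(2*s)/2 + 3*sin(2*s)/4; evaluating from -2*pi to 0: ∫_{-2*pi}^{0} (3*s) sin(2*s) ds = (0) - (3*pi) = -3*pi.
Integrating by parts (boundary term plus one more integral), an antiderivative of (3*s + 1) sin(2*s) is -3*s*cos(2*s)/2 + 3*sin(2*s)/4 - cos(2*s)/2; evaluating from 0 to 2*pi: ∫_{0}^{2*pi} (3*s + 1) sin(2*s) ds = (-3*pi - 1/2) - (-1/2) = -3*pi.
Summing the pieces and multiplying by (1/(2*pi)) gives b_4 = -3.

-3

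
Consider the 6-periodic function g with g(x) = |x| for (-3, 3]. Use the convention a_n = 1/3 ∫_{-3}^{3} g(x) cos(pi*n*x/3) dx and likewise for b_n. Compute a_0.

a_0 = 1/3 ∫_{-3}^{3} g(x) dx = 1/3 · (9) = 3.

3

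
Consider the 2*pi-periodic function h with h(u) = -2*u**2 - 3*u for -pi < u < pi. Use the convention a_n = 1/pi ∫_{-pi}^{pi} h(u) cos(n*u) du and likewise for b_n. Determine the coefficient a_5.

a_5 = 1/pi ∫_{-pi}^{pi} h(u) cos(5*u) du.
Integrating by parts twice (tabular method), an antiderivative of (-2*u**2 - 3*u) cos(5*u) is -2*u**2*sin(5*u)/5 - 3*u*sin(5*u)/5 - 4*u*cos(5*u)/25 + 4*sin(5*u)/125 - 3*cos(5*u)/25; evaluating from -pi to pi: ∫_{-pi}^{pi} (-2*u**2 - 3*u) cos(5*u) du = (3/25 + 4*pi/25) - (3/25 - 4*pi/25) = 8*pi/25.
Hence a_5 = (1/pi)·(8*pi/25) = 8/25.

8/25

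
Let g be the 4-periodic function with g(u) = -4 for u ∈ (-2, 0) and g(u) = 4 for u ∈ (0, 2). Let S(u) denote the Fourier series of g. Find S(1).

g is continuous at u = 1 with value 4, so the series converges to 4 there.

4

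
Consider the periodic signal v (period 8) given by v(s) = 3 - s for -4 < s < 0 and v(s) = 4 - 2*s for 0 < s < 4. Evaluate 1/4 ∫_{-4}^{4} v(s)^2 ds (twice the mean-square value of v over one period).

95/3

1/4 ∫_{-4}^{4} v(s)^2 ds = 1/4 · (380/3) = 95/3.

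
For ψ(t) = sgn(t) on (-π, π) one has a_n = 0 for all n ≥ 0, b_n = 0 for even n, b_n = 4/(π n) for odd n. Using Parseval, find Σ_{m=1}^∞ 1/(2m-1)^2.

Parseval: Σ b_n^2 = (1/π) ∫_{-π}^{π} ψ(t)^2 dt = 2.
Only odd n contribute, with b_n^2 = 16/(π^2 n^2), so Σ_{m≥1} 1/(2m-1)^2 = π^2·(2)/16 = pi**2/8.

pi**2/8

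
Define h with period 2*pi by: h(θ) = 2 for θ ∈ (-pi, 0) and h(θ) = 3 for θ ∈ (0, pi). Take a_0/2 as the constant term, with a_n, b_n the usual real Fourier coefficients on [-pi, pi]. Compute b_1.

2/pi

b_1 = 1/pi ∫_{-pi}^{pi} h(θ) sin(θ) dθ.
Split the integral at the breakpoints.
Directly, an antiderivative of (2) sin(θ) is -2*cos(θ); evaluating from -pi to 0: ∫_{-pi}^{0} (2) sin(θ) dθ = (-2) - (2) = -4.
Directly, an antiderivative of (3) sin(θ) is -3*cos(θ); evaluating from 0 to pi: ∫_{0}^{pi} (3) sin(θ) dθ = (3) - (-3) = 6.
Summing the pieces and multiplying by (1/pi) gives b_1 = 2/pi.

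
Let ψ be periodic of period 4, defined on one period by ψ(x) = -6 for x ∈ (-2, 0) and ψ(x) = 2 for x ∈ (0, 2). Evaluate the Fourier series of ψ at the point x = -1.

-6

ψ is continuous at x = -1 with value -6, so the series converges to -6 there.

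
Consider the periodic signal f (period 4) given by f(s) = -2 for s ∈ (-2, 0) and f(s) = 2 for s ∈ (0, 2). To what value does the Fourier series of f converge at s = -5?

s = -5 differs from s = -1 by -1 full period(s), and the series is 4-periodic.
f is continuous at s = -1 with value -2, so the series converges to -2 there.

-2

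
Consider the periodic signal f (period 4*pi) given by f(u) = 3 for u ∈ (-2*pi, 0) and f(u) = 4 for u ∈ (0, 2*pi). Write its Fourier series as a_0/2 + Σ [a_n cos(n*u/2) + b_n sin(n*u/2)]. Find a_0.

a_0 = (1/(2*pi)) ∫_{-2*pi}^{2*pi} f(u) du = (1/(2*pi)) · (14*pi) = 7.

7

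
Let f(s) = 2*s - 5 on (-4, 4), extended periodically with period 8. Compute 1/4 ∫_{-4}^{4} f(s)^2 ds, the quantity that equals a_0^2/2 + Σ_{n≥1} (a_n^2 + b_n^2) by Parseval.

278/3

1/4 ∫_{-4}^{4} f(s)^2 ds = 1/4 · (1112/3) = 278/3.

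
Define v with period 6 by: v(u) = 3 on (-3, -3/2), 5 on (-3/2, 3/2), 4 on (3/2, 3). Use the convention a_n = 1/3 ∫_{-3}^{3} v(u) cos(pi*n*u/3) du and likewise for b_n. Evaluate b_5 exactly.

b_5 = 1/3 ∫_{-3}^{3} v(u) sin(5*pi*u/3) du.
Split the integral at the breakpoints.
Directly, an antiderivative of (3) sin(5*pi*u/3) is -9*cos(5*pi*u/3)/(5*pi); evaluating from -3 to -3/2: ∫_{-3}^{-3/2} (3) sin(5*pi*u/3) du = (0) - (9/(5*pi)) = -9/(5*pi).
Directly, an antiderivative of (5) sin(5*pi*u/3) is -3*cos(5*pi*u/3)/pi; evaluating from -3/2 to 3/2: ∫_{-3/2}^{3/2} (5) sin(5*pi*u/3) du = (0) - (0) = 0.
Directly, an antiderivative of (4) sin(5*pi*u/3) is -12*cos(5*pi*u/3)/(5*pi); evaluating from 3/2 to 3: ∫_{3/2}^{3} (4) sin(5*pi*u/3) du = (12/(5*pi)) - (0) = 12/(5*pi).
Summing the pieces and multiplying by (1/3) gives b_5 = 1/(5*pi).

1/(5*pi)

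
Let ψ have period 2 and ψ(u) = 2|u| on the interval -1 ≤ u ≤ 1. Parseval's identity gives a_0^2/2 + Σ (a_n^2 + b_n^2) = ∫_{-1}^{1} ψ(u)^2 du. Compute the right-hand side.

8/3

∫_{-1}^{1} ψ(u)^2 du = 8/3.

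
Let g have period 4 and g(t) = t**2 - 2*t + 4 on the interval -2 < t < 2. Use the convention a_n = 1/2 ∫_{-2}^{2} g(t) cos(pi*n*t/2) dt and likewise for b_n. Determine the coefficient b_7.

-8/(7*pi)

b_7 = 1/2 ∫_{-2}^{2} g(t) sin(7*pi*t/2) dt.
Integrating by parts twice (tabular method), an antiderivative of (t**2 - 2*t + 4) sin(7*pi*t/2) is -2*t**2*cos(7*pi*t/2)/(7*pi) + 8*t*sin(7*pi*t/2)/(49*pi**2) + 4*t*cos(7*pi*t/2)/(7*pi) - 8*sin(7*pi*t/2)/(49*pi**2) - 8*cos(7*pi*t/2)/(7*pi) + 16*cos(7*pi*t/2)/(343*pi**3); evaluating from -2 to 2: ∫_{-2}^{2} (t**2 - 2*t + 4) sin(7*pi*t/2) dt = (8*(-2 + 49*pi**2)/(343*pi**3)) - (8*(-2 + 147*pi**2)/(343*pi**3)) = -16/(7*pi).
Hence b_7 = (1/2)·(-16/(7*pi)) = -8/(7*pi).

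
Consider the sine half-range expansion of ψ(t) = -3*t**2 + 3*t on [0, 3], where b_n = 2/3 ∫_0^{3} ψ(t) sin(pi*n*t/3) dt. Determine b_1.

b_1 = 2/3 ∫_0^{3} (-3*t**2 + 3*t) sin(pi*t/3) dt.
Integrating by parts twice (tabular method), an antiderivative of (-3*t**2 + 3*t) sin(pi*t/3) is 9*t**2*cos(pi*t/3)/pi - 54*t*sin(pi*t/3)/pi**2 - 9*t*cos(pi*t/3)/pi + 27*sin(pi*t/3)/pi**2 - 162*cos(pi*t/3)/pi**3; evaluating from 0 to 3: ∫_{0}^{3} (-3*t**2 + 3*t) sin(pi*t/3) dt = (-54/pi + 162/pi**3) - (-162/pi**3) = -54/pi + 324/pi**3.
Hence b_1 = (2/3)·(-54/pi + 324/pi**3) = -36/pi + 216/pi**3.

-36/pi + 216/pi**3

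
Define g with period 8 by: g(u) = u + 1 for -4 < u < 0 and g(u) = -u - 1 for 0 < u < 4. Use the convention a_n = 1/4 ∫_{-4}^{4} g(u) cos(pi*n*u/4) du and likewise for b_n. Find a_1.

a_1 = 1/4 ∫_{-4}^{4} g(u) cos(pi*u/4) du.
Split the integral at the breakpoints.
Integrating by parts (boundary term plus one more integral), an antiderivative of (u + 1) cos(pi*u/4) is 4*u*sin(pi*u/4)/pi + 4*sin(pi*u/4)/pi + 16*cos(pi*u/4)/pi**2; evaluating from -4 to 0: ∫_{-4}^{0} (u + 1) cos(pi*u/4) du = (16/pi**2) - (-16/pi**2) = 32/pi**2.
Integrating by parts (boundary term plus one more integral), an antiderivative of (-u - 1) cos(pi*u/4) is -4*u*sin(pi*u/4)/pi - 4*sin(pi*u/4)/pi - 16*cos(pi*u/4)/pi**2; evaluating from 0 to 4: ∫_{0}^{4} (-u - 1) cos(pi*u/4) du = (16/pi**2) - (-16/pi**2) = 32/pi**2.
Summing the pieces and multiplying by (1/4) gives a_1 = 16/pi**2.

16/pi**2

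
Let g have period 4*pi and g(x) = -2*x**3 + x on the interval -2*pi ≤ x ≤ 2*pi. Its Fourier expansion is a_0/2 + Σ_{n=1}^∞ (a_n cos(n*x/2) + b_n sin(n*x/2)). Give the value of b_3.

76/9 - 32*pi**2/3

b_3 = (1/(2*pi)) ∫_{-2*pi}^{2*pi} g(x) sin(3*x/2) dx.
g is odd and sin(3*x/2) is odd, so the integrand is even and b_3 = 1/pi ∫_0^{2*pi} g(x) sin(3*x/2) dx.
Integrating by parts three times (tabular method), an antiderivative of (-2*x**3 + x) sin(3*x/2) is 4*x**3*cos(3*x/2)/3 - 8*x**2*sin(3*x/2)/3 - 38*x*cos(3*x/2)/9 + 76*sin(3*x/2)/27; evaluating from 0 to 2*pi: ∫_{0}^{2*pi} (-2*x**3 + x) sin(3*x/2) dx = (4*pi*(19 - 24*pi**2)/9) - (0) = 4*pi*(19 - 24*pi**2)/9.
Hence b_3 = (1/pi)·(4*pi*(19 - 24*pi**2)/9) = 76/9 - 32*pi**2/3.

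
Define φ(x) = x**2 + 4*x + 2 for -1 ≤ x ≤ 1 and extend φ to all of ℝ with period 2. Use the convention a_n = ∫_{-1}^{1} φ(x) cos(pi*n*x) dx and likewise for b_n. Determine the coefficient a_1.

a_1 = ∫_{-1}^{1} φ(x) cos(pi*x) dx.
Integrating by parts twice (tabular method), an antiderivative of (x**2 + 4*x + 2) cos(pi*x) is x**2*sin(pi*x)/pi + 4*x*sin(pi*x)/pi + 2*x*cos(pi*x)/pi**2 - 2*sin(pi*x)/pi**3 + 2*sin(pi*x)/pi + 4*cos(pi*x)/pi**2; evaluating from -1 to 1: ∫_{-1}^{1} (x**2 + 4*x + 2) cos(pi*x) dx = (-6/pi**2) - (-2/pi**2) = -4/pi**2.
Hence a_1 = -4/pi**2.

-4/pi**2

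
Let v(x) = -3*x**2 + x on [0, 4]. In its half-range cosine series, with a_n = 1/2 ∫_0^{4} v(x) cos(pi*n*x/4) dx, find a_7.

a_7 = 1/2 ∫_0^{4} (-3*x**2 + x) cos(7*pi*x/4) dx.
Integrating by parts twice (tabular method), an antiderivative of (-3*x**2 + x) cos(7*pi*x/4) is -12*x**2*sin(7*pi*x/4)/(7*pi) + 4*x*sin(7*pi*x/4)/(7*pi) - 96*x*cos(7*pi*x/4)/(49*pi**2) + 384*sin(7*pi*x/4)/(343*pi**3) + 16*cos(7*pi*x/4)/(49*pi**2); evaluating from 0 to 4: ∫_{0}^{4} (-3*x**2 + x) cos(7*pi*x/4) dx = (368/(49*pi**2)) - (16/(49*pi**2)) = 352/(49*pi**2).
Hence a_7 = (1/2)·(352/(49*pi**2)) = 176/(49*pi**2).

176/(49*pi**2)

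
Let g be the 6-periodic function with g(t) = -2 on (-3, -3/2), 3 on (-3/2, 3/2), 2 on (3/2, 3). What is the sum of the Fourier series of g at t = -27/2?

t = -27/2 differs from t = -3/2 by -2 full period(s), and the series is 6-periodic.
At t = -3/2 the one-sided limits are g(-3/2^-) = -2 and g(-3/2^+) = 3.
By Dirichlet's theorem the series converges to their average, [(-2) + (3)]/2 = 1/2.

1/2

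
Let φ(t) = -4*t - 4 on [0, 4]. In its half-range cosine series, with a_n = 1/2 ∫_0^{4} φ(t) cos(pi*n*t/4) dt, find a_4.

0

a_4 = 1/2 ∫_0^{4} (-4*t - 4) cos(pi*t) dt.
Integrating by parts (boundary term plus one more integral), an antiderivative of (-4*t - 4) cos(pi*t) is -4*t*sin(pi*t)/pi - 4*sin(pi*t)/pi - 4*cos(pi*t)/pi**2; evaluating from 0 to 4: ∫_{0}^{4} (-4*t - 4) cos(pi*t) dt = (-4/pi**2) - (-4/pi**2) = 0.
Hence a_4 = (1/2)·(0) = 0.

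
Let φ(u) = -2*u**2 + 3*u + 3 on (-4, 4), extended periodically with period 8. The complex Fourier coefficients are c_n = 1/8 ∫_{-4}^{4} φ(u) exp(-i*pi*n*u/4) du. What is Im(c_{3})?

Since φ is real-valued, Im(c_{3}) = -1/8 ∫_{-4}^{4} φ(u) sin(3*pi*u/4) du = -b_{3}/2.
Integrating by parts twice (tabular method), an antiderivative of (-2*u**2 + 3*u + 3) sin(3*pi*u/4) is 8*u**2*cos(3*pi*u/4)/(3*pi) - 64*u*sin(3*pi*u/4)/(9*pi**2) - 4*u*cos(3*pi*u/4)/pi + 16*sin(3*pi*u/4)/(3*pi**2) - 4*cos(3*pi*u/4)/pi - 256*cos(3*pi*u/4)/(27*pi**3); evaluating from -4 to 4: ∫_{-4}^{4} (-2*u**2 + 3*u + 3) sin(3*pi*u/4) du = (4*(64 - 153*pi**2)/(27*pi**3)) - (4*(64 - 369*pi**2)/(27*pi**3)) = 32/pi.
Hence Im(c_{3}) = (-1/8)·(32/pi) = -4/pi.

-4/pi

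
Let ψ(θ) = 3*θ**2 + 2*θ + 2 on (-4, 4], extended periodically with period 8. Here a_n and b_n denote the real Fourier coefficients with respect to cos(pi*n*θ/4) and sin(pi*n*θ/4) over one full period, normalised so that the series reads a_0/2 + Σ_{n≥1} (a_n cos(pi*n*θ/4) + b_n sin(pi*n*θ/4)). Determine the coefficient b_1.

16/pi

b_1 = 1/4 ∫_{-4}^{4} ψ(θ) sin(pi*θ/4) dθ.
Integrating by parts twice (tabular method), an antiderivative of (3*θ**2 + 2*θ + 2) sin(pi*θ/4) is -12*θ**2*cos(pi*θ/4)/pi + 96*θ*sin(pi*θ/4)/pi**2 - 8*θ*cos(pi*θ/4)/pi + 32*sin(pi*θ/4)/pi**2 - 8*cos(pi*θ/4)/pi + 384*cos(pi*θ/4)/pi**3; evaluating from -4 to 4: ∫_{-4}^{4} (3*θ**2 + 2*θ + 2) sin(pi*θ/4) dθ = (-384/pi**3 + 232/pi) - (-384/pi**3 + 168/pi) = 64/pi.
Hence b_1 = (1/4)·(64/pi) = 16/pi.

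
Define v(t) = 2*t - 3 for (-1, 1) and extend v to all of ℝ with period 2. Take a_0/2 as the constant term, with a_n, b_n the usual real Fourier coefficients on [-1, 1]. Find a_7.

a_7 = ∫_{-1}^{1} v(t) cos(7*pi*t) dt.
Integrating by parts (boundary term plus one more integral), an antiderivative of (2*t - 3) cos(7*pi*t) is 2*t*sin(7*pi*t)/(7*pi) - 3*sin(7*pi*t)/(7*pi) + 2*cos(7*pi*t)/(49*pi**2); evaluating from -1 to 1: ∫_{-1}^{1} (2*t - 3) cos(7*pi*t) dt = (-2/(49*pi**2)) - (-2/(49*pi**2)) = 0.
Hence a_7 = 0.

0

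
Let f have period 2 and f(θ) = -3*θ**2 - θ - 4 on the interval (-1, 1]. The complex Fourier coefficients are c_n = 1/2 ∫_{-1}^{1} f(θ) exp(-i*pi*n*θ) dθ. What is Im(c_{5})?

1/(5*pi)

Since f is real-valued, Im(c_{5}) = -1/2 ∫_{-1}^{1} f(θ) sin(5*pi*θ) dθ = -b_{5}/2.
Integrating by parts twice (tabular method), an antiderivative of (-3*θ**2 - θ - 4) sin(5*pi*θ) is 3*θ**2*cos(5*pi*θ)/(5*pi) - 6*θ*sin(5*pi*θ)/(25*pi**2) + θ*cos(5*pi*θ)/(5*pi) - sin(5*pi*θ)/(25*pi**2) - 6*cos(5*pi*θ)/(125*pi**3) + 4*cos(5*pi*θ)/(5*pi); evaluating from -1 to 1: ∫_{-1}^{1} (-3*θ**2 - θ - 4) sin(5*pi*θ) dθ = (2*(3 - 100*pi**2)/(125*pi**3)) - (6*(1 - 25*pi**2)/(125*pi**3)) = -2/(5*pi).
Hence Im(c_{5}) = (-1/2)·(-2/(5*pi)) = 1/(5*pi).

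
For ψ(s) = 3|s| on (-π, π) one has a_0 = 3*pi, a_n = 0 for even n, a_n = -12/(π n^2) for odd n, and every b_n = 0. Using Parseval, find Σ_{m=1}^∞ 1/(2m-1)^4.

Parseval: a_0^2/2 + Σ a_n^2 = (1/π) ∫_{-π}^{π} ψ(s)^2 ds = 6*pi**2.
Subtract a_0^2/2 = 9*pi**2/2: Σ a_n^2 = 3*pi**2/2.
Only odd n contribute, with a_n^2 = 144/(π^2 n^4), so Σ_{m≥1} 1/(2m-1)^4 = π^2·(3*pi**2/2)/144 = pi**4/96.

pi**4/96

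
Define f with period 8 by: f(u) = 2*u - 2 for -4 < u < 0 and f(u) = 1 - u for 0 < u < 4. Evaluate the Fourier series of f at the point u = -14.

-1

u = -14 differs from u = 2 by -2 full period(s), and the series is 8-periodic.
f is continuous at u = 2 with value -1, so the series converges to -1 there.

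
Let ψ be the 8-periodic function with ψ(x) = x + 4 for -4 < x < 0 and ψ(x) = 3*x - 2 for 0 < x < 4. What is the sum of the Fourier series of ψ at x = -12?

5

x = -12 differs from x = 4 by -2 full period(s), and the series is 8-periodic.
At x = 4 the one-sided limits are ψ(4^-) = 10 and ψ(4^+) = 0.
By Dirichlet's theorem the series converges to their average, [(10) + (0)]/2 = 5.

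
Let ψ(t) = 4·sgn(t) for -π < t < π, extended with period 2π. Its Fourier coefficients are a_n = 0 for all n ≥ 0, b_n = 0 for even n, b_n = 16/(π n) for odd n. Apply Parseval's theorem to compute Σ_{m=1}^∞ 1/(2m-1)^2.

pi**2/8

Parseval: Σ b_n^2 = (1/π) ∫_{-π}^{π} ψ(t)^2 dt = 32.
Only odd n contribute, with b_n^2 = 256/(π^2 n^2), so Σ_{m≥1} 1/(2m-1)^2 = π^2·(32)/256 = pi**2/8.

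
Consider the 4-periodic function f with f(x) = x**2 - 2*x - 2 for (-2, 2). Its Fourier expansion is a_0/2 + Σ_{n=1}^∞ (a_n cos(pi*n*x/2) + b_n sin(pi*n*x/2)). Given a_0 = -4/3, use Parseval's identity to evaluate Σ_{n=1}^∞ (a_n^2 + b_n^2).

Parseval: a_0^2/2 + Σ_{n≥1} (a_n^2+b_n^2) = 1/2 ∫_{-2}^{2} f(x)^2 dx = 72/5.
Subtract a_0^2/2 = 8/9: Σ (a_n^2+b_n^2) = 608/45.

608/45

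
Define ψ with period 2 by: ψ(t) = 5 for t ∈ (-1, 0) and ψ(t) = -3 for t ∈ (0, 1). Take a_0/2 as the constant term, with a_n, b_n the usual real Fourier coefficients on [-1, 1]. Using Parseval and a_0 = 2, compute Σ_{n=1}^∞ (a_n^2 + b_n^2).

32

Parseval: a_0^2/2 + Σ_{n≥1} (a_n^2+b_n^2) = ∫_{-1}^{1} ψ(t)^2 dt = 34.
Subtract a_0^2/2 = 2: Σ (a_n^2+b_n^2) = 32.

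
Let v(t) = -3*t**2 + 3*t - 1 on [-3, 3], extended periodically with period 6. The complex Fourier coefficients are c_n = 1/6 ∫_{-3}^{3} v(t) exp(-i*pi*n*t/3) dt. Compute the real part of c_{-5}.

Since v is real-valued, Re(c_{-5}) = 1/6 ∫_{-3}^{3} v(t) cos(-5*pi*t/3) dt = a_{5}/2.
Integrating by parts twice (tabular method), an antiderivative of (-3*t**2 + 3*t - 1) cos(-5*pi*t/3) is -9*t**2*sin(5*pi*t/3)/(5*pi) + 9*t*sin(5*pi*t/3)/(5*pi) - 54*t*cos(5*pi*t/3)/(25*pi**2) - 3*sin(5*pi*t/3)/(5*pi) + 162*sin(5*pi*t/3)/(125*pi**3) + 27*cos(5*pi*t/3)/(25*pi**2); evaluating from -3 to 3: ∫_{-3}^{3} (-3*t**2 + 3*t - 1) cos(-5*pi*t/3) dt = (27/(5*pi**2)) - (-189/(25*pi**2)) = 324/(25*pi**2).
Hence Re(c_{-5}) = (1/6)·(324/(25*pi**2)) = 54/(25*pi**2).

54/(25*pi**2)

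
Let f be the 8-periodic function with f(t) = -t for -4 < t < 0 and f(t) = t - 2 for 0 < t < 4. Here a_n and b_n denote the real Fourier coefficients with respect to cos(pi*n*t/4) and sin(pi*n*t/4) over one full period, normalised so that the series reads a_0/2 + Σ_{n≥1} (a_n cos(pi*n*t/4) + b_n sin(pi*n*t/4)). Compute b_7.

-4/(7*pi)

b_7 = 1/4 ∫_{-4}^{4} f(t) sin(7*pi*t/4) dt.
Split the integral at the breakpoints.
Integrating by parts (boundary term plus one more integral), an antiderivative of (-t) sin(7*pi*t/4) is 4*t*cos(7*pi*t/4)/(7*pi) - 16*sin(7*pi*t/4)/(49*pi**2); evaluating from -4 to 0: ∫_{-4}^{0} (-t) sin(7*pi*t/4) dt = (0) - (16/(7*pi)) = -16/(7*pi).
Integrating by parts (boundary term plus one more integral), an antiderivative of (t - 2) sin(7*pi*t/4) is -4*t*cos(7*pi*t/4)/(7*pi) + 16*sin(7*pi*t/4)/(49*pi**2) + 8*cos(7*pi*t/4)/(7*pi); evaluating from 0 to 4: ∫_{0}^{4} (t - 2) sin(7*pi*t/4) dt = (8/(7*pi)) - (8/(7*pi)) = 0.
Summing the pieces and multiplying by (1/4) gives b_7 = -4/(7*pi).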